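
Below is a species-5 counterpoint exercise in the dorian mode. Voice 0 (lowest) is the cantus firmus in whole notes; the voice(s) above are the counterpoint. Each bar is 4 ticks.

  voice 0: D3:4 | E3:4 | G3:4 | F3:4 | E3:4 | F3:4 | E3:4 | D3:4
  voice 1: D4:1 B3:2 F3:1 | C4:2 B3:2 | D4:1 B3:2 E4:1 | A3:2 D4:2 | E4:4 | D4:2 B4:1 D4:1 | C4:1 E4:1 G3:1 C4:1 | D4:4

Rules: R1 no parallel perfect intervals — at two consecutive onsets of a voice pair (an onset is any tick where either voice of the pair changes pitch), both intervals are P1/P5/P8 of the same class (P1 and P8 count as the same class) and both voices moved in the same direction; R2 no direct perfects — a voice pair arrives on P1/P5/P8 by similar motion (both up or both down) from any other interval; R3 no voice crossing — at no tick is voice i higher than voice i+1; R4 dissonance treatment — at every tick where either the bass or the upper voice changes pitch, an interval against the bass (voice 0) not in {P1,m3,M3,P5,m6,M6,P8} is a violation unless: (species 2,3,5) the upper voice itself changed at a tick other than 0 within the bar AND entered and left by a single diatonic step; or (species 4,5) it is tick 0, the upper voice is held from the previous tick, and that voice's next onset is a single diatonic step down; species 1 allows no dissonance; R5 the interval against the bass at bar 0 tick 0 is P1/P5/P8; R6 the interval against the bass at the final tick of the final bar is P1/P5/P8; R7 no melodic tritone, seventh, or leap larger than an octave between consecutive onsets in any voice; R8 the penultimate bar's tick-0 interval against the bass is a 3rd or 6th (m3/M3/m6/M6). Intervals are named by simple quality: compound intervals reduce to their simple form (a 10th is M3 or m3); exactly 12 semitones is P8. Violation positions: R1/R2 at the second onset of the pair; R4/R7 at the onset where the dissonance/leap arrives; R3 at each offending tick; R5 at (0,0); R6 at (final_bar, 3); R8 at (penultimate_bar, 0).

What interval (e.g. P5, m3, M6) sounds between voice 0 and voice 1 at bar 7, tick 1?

P8

voice 0=D3 voice 1=D4 -> P8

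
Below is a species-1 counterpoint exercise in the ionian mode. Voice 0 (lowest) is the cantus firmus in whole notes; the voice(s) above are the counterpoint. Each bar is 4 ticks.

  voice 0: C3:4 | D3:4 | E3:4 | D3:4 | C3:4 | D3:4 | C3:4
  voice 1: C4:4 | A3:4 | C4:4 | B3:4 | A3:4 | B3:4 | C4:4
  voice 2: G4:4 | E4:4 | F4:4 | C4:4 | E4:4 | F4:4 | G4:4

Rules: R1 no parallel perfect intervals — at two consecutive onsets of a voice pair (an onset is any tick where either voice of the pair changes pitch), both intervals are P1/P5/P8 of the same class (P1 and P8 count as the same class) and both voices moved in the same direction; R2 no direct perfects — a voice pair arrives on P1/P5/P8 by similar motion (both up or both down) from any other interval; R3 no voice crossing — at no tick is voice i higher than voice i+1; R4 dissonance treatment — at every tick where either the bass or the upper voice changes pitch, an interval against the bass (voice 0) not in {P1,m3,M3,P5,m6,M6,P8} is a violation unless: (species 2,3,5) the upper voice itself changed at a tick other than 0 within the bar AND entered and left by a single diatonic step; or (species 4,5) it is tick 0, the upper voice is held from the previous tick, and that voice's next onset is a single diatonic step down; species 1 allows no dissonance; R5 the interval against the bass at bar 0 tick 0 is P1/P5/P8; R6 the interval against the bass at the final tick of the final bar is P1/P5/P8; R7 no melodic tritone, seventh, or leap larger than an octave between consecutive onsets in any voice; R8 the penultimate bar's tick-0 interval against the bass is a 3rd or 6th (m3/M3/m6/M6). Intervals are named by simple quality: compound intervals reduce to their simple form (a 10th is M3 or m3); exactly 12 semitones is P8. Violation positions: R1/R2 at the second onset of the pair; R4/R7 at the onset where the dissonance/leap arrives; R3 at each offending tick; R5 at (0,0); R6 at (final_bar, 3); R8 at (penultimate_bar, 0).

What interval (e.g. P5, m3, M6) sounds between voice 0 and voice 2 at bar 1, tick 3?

M2

voice 0=D3 voice 2=E4 -> M2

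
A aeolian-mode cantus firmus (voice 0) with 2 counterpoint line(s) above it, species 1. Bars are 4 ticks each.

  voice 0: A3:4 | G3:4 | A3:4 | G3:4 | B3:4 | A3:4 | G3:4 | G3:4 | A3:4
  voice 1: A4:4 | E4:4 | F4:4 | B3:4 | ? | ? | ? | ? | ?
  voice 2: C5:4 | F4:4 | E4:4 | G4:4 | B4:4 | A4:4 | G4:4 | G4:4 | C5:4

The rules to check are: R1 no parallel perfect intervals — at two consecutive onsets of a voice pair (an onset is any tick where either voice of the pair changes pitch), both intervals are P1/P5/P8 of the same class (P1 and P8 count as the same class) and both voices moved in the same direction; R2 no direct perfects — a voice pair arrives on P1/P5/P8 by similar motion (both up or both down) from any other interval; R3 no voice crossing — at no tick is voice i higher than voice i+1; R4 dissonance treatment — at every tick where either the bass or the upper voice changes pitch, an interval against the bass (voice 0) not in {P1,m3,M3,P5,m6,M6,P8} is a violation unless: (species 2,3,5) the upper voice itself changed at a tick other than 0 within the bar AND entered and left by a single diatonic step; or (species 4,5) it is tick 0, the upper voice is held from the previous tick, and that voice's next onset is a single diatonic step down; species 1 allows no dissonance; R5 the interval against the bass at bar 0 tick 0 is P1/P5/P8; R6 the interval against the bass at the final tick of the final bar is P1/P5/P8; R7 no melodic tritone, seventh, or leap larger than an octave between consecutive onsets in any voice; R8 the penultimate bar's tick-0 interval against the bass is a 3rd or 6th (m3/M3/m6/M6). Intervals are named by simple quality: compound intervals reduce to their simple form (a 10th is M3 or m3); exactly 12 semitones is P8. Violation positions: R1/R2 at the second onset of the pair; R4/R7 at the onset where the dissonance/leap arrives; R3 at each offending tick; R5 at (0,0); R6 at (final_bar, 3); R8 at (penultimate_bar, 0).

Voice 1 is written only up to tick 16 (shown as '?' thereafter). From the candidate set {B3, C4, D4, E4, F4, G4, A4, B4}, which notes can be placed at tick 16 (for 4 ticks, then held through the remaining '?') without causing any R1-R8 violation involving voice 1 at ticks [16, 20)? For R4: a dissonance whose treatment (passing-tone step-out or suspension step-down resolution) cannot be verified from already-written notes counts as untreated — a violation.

B3: legal
C4: violates R4
D4: legal
E4: violates R2,R4
F4: violates R4,R7
G4: legal
A4: violates R4,R7
B4: violates R2

{B3, D4, G4}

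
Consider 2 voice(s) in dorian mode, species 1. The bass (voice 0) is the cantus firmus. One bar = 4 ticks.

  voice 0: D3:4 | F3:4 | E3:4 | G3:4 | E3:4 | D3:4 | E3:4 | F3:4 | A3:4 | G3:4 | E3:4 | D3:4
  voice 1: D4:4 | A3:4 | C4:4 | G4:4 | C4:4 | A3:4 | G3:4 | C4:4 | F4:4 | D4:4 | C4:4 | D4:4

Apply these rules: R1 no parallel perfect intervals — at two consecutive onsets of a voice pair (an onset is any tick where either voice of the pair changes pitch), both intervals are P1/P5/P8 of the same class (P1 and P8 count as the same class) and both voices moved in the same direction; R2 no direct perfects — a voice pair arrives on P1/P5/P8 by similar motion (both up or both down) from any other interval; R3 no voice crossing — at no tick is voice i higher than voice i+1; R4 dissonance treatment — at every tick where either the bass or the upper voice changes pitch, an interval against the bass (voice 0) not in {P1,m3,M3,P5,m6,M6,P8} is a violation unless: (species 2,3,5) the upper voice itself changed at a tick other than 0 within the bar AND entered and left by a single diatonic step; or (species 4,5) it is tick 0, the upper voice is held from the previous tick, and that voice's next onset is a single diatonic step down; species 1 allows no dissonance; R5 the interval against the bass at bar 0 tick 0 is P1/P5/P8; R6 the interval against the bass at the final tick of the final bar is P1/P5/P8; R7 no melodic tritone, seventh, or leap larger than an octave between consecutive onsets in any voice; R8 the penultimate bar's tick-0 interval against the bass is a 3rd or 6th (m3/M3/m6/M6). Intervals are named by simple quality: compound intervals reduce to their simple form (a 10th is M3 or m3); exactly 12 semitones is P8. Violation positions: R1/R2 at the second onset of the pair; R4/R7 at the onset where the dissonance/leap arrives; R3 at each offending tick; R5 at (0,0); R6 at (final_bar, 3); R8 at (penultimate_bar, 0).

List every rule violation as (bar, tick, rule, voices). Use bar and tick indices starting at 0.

bar 0: v0=D3 v1=D4 downbeat P8
bar 1: v0=F3 v1=A3 downbeat M3
bar 2: v0=E3 v1=C4 downbeat m6
bar 3: v0=G3 v1=G4 downbeat P8
bar 4: v0=E3 v1=C4 downbeat m6
bar 5: v0=D3 v1=A3 downbeat P5
bar 6: v0=E3 v1=G3 downbeat m3
bar 7: v0=F3 v1=C4 downbeat P5
bar 8: v0=A3 v1=F4 downbeat m6
bar 9: v0=G3 v1=D4 downbeat P5
bar 10: v0=E3 v1=C4 downbeat m6
bar 11: v0=D3 v1=D4 downbeat P8
  -> R2 @ bar 3 tick 0 v(0, 1): E3/C4 m6 -> G3/G4 P8 similar
  -> R2 @ bar 5 tick 0 v(0, 1): E3/C4 m6 -> D3/A3 P5 similar
  -> R2 @ bar 7 tick 0 v(0, 1): E3/G3 m3 -> F3/C4 P5 similar
  -> R2 @ bar 9 tick 0 v(0, 1): A3/F4 m6 -> G3/D4 P5 similar

(3, 0, R2, (0, 1))
(5, 0, R2, (0, 1))
(7, 0, R2, (0, 1))
(9, 0, R2, (0, 1))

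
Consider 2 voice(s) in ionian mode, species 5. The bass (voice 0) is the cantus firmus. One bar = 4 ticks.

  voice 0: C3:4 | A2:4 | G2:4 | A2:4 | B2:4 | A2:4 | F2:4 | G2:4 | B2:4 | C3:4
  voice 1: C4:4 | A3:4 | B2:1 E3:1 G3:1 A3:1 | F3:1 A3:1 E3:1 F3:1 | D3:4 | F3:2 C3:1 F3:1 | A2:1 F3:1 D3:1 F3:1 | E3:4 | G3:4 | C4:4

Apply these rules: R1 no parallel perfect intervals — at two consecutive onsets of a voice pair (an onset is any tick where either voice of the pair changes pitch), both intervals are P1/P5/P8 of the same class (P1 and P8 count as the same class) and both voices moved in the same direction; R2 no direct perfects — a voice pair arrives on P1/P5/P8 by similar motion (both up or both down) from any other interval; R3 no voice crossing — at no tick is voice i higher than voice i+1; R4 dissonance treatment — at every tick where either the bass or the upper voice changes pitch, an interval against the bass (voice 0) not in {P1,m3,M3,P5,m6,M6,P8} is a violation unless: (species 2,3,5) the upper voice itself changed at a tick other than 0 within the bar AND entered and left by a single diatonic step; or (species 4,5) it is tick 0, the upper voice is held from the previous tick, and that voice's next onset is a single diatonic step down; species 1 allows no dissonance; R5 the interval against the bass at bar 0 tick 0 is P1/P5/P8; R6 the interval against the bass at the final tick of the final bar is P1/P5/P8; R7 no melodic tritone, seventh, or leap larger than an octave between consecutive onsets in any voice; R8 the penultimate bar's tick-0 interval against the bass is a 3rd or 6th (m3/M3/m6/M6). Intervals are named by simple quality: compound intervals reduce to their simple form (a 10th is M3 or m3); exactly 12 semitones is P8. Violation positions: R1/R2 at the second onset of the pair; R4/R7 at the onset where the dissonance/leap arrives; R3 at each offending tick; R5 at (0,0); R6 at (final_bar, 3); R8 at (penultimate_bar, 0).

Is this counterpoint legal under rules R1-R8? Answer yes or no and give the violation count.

No (4 violations)

bar 0: v0=C3 v1=C4 (P8)
bar 1: v0=A2 v1=A3 (P8)
bar 2: v0=G2 v1=B2 (M3)
bar 3: v0=A2 v1=F3 (m6)
bar 4: v0=B2 v1=D3 (m3)
bar 5: v0=A2 v1=F3 (m6)
bar 6: v0=F2 v1=A2 (M3)
bar 7: v0=G2 v1=E3 (M6)
bar 8: v0=B2 v1=G3 (m6)
bar 9: v0=C3 v1=C4 (P8)
  R1 @ bar1.0: C3/C4 P8 -> A2/A3 P8 similar
  R7 @ bar2.0: A3->B2 leap 10st
  R4 @ bar2.3: G2/A3 M2 untreated
  R2 @ bar9.0: B2/G3 m6 -> C3/C4 P8 similar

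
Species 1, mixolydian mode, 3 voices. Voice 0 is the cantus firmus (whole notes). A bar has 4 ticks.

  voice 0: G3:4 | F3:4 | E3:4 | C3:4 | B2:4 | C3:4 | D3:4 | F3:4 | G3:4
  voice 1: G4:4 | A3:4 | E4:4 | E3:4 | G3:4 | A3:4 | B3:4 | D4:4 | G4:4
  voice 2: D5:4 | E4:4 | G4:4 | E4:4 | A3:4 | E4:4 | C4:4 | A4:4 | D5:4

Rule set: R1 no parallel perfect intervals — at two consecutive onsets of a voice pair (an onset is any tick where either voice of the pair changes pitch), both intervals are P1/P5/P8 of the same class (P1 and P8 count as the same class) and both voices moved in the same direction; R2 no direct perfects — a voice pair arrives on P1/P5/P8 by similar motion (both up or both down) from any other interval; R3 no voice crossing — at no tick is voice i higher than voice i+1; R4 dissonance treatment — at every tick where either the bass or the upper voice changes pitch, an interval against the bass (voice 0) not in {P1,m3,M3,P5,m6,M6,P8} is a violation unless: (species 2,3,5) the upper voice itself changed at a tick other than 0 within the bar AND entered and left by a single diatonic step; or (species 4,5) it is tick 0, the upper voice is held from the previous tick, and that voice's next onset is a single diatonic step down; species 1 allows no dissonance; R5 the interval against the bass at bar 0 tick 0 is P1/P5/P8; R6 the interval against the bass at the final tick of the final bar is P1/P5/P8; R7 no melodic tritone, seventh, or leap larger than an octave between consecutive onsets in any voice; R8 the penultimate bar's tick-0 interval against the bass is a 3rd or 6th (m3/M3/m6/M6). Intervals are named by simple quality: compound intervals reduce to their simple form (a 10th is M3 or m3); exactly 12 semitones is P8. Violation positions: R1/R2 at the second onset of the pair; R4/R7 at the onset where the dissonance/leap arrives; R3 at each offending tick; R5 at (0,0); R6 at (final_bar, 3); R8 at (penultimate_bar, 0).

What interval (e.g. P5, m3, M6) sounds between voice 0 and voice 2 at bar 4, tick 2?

m7

voice 0=B2 voice 2=A3 -> m7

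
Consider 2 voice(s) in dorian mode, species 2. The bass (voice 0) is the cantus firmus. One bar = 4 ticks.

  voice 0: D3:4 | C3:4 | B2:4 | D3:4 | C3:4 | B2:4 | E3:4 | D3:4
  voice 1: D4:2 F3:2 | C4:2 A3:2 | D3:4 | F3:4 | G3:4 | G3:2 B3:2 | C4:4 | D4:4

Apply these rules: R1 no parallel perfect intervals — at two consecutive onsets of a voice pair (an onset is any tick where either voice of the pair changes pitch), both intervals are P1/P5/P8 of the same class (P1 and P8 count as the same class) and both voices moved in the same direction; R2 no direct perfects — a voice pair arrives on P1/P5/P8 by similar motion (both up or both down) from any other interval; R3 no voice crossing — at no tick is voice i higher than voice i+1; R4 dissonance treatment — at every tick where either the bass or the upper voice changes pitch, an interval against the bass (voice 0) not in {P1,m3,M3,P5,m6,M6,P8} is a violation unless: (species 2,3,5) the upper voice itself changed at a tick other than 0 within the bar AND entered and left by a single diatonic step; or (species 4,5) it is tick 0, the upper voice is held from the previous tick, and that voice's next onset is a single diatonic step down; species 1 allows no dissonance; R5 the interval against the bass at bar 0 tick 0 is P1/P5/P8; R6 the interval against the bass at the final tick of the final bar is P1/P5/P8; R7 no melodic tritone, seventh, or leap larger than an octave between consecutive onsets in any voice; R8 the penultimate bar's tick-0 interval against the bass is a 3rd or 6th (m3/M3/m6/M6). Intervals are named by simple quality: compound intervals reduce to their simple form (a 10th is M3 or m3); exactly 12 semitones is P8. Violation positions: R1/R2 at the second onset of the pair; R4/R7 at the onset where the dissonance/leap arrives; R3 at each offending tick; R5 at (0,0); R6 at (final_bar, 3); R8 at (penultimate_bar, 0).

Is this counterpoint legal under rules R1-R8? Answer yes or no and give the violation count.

Yes (0 violations)

bar 0: v0=D3 v1=D4 (P8)
bar 1: v0=C3 v1=C4 (P8)
bar 2: v0=B2 v1=D3 (m3)
bar 3: v0=D3 v1=F3 (m3)
bar 4: v0=C3 v1=G3 (P5)
bar 5: v0=B2 v1=G3 (m6)
bar 6: v0=E3 v1=C4 (m6)
bar 7: v0=D3 v1=D4 (P8)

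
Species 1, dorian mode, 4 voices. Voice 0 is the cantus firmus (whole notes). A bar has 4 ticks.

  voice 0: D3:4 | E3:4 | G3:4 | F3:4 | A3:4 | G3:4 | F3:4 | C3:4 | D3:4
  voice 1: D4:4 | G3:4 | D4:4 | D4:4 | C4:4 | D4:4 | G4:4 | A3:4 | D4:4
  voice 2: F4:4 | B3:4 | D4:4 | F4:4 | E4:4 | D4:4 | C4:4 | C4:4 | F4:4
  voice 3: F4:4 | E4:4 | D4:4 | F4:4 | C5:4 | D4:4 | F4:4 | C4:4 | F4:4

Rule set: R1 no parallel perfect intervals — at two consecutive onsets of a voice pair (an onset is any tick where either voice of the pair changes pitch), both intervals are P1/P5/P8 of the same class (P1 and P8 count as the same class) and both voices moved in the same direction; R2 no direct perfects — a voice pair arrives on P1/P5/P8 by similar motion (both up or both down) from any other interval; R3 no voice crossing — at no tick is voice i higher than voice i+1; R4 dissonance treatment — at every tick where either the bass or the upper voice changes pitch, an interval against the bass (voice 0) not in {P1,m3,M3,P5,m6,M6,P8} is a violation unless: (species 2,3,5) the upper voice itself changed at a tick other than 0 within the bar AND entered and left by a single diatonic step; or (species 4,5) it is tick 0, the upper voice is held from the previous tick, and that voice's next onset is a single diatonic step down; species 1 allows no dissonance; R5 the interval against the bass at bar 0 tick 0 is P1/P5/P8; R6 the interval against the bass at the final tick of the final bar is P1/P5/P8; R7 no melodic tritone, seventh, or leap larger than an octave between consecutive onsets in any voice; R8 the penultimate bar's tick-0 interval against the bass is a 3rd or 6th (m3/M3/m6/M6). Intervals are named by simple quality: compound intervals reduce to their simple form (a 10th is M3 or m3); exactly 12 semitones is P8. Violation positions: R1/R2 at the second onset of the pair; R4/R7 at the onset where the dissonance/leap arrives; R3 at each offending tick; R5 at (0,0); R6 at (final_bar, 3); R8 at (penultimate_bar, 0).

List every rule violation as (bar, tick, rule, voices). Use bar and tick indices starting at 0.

(0, 0, R5, (0, 2))
(0, 0, R5, (0, 3))
(1, 0, R7, (2,))
(2, 0, R1, (0, 2))
(2, 0, R2, (0, 1))
(2, 0, R2, (1, 2))
(3, 0, R1, (2, 3))
(5, 0, R1, (0, 2))
(5, 0, R2, (0, 3))
(5, 0, R2, (2, 3))
(5, 0, R7, (3,))
(6, 0, R1, (0, 2))
(6, 0, R3, (1, 2))
(6, 0, R4, (0, 1))
(6, 1, R3, (1, 2))
(6, 2, R3, (1, 2))
(6, 3, R3, (1, 2))
(7, 0, R1, (0, 3))
(7, 0, R7, (1,))
(7, 0, R8, (0, 2))
(7, 0, R8, (0, 3))
(8, 0, R1, (2, 3))
(8, 0, R2, (0, 1))
(8, 3, R6, (0, 2))
(8, 3, R6, (0, 3))

bar 0: v0=D3 v1=D4 v2=F4 v3=F4 downbeat m3
bar 1: v0=E3 v1=G3 v2=B3 v3=E4 downbeat P8
bar 2: v0=G3 v1=D4 v2=D4 v3=D4 downbeat P5
bar 3: v0=F3 v1=D4 v2=F4 v3=F4 downbeat P8
bar 4: v0=A3 v1=C4 v2=E4 v3=C5 downbeat m3
bar 5: v0=G3 v1=D4 v2=D4 v3=D4 downbeat P5
bar 6: v0=F3 v1=G4 v2=C4 v3=F4 downbeat P8
bar 7: v0=C3 v1=A3 v2=C4 v3=C4 downbeat P8
bar 8: v0=D3 v1=D4 v2=F4 v3=F4 downbeat m3
  -> R5 @ bar 0 tick 0 v(0, 2): opens on m3
  -> R5 @ bar 0 tick 0 v(0, 3): opens on m3
  -> R7 @ bar 1 tick 0 v(2,): F4->B3 leap 6st
  -> R1 @ bar 2 tick 0 v(0, 2): E3/B3 P5 -> G3/D4 P5 similar
  -> R2 @ bar 2 tick 0 v(0, 1): E3/G3 m3 -> G3/D4 P5 similar
  -> R2 @ bar 2 tick 0 v(1, 2): G3/B3 M3 -> D4/D4 P1 similar
  -> R1 @ bar 3 tick 0 v(2, 3): D4/D4 P1 -> F4/F4 P1 similar
  -> R1 @ bar 5 tick 0 v(0, 2): A3/E4 P5 -> G3/D4 P5 similar
  -> R2 @ bar 5 tick 0 v(0, 3): A3/C5 m3 -> G3/D4 P5 similar
  -> R2 @ bar 5 tick 0 v(2, 3): E4/C5 m6 -> D4/D4 P1 similar
  -> R7 @ bar 5 tick 0 v(3,): C5->D4 leap 10st
  -> R1 @ bar 6 tick 0 v(0, 2): G3/D4 P5 -> F3/C4 P5 similar
  -> R3 @ bar 6 tick 0 v(1, 2): G4 above C4
  -> R4 @ bar 6 tick 0 v(0, 1): F3/G4 M2 untreated
  -> R3 @ bar 6 tick 1 v(1, 2): G4 above C4
  -> R3 @ bar 6 tick 2 v(1, 2): G4 above C4
  -> R3 @ bar 6 tick 3 v(1, 2): G4 above C4
  -> R1 @ bar 7 tick 0 v(0, 3): F3/F4 P8 -> C3/C4 P8 similar
  -> R7 @ bar 7 tick 0 v(1,): G4->A3 leap 10st
  -> R8 @ bar 7 tick 0 v(0, 2): penult P8 not 3rd/6th
  -> R8 @ bar 7 tick 0 v(0, 3): penult P8 not 3rd/6th
  -> R1 @ bar 8 tick 0 v(2, 3): C4/C4 P1 -> F4/F4 P1 similar
  -> R2 @ bar 8 tick 0 v(0, 1): C3/A3 M6 -> D3/D4 P8 similar
  -> R6 @ bar 8 tick 3 v(0, 2): closes on m3
  -> R6 @ bar 8 tick 3 v(0, 3): closes on m3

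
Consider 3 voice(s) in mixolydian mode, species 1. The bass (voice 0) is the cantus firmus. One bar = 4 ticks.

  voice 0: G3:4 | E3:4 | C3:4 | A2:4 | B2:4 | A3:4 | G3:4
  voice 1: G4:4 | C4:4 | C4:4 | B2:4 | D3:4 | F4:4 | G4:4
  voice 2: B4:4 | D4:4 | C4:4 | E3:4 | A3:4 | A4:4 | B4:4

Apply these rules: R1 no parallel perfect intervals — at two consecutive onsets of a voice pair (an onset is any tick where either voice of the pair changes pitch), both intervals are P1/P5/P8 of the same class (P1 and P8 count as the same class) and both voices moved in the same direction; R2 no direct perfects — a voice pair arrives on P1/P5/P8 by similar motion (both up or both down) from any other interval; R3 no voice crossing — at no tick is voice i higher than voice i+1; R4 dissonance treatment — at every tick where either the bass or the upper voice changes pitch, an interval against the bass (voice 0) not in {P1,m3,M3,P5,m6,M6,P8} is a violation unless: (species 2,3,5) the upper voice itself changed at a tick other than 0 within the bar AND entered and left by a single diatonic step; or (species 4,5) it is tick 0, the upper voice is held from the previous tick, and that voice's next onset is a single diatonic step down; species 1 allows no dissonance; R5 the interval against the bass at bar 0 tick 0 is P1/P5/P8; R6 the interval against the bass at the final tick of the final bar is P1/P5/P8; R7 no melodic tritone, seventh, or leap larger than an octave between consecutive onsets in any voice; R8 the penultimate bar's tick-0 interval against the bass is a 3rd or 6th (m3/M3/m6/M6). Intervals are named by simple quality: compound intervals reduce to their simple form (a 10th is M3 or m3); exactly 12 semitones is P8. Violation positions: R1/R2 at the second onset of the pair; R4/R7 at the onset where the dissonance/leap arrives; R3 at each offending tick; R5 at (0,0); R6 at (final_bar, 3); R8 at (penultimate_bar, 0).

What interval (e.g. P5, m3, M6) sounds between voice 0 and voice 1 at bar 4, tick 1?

m3

voice 0=B2 voice 1=D3 -> m3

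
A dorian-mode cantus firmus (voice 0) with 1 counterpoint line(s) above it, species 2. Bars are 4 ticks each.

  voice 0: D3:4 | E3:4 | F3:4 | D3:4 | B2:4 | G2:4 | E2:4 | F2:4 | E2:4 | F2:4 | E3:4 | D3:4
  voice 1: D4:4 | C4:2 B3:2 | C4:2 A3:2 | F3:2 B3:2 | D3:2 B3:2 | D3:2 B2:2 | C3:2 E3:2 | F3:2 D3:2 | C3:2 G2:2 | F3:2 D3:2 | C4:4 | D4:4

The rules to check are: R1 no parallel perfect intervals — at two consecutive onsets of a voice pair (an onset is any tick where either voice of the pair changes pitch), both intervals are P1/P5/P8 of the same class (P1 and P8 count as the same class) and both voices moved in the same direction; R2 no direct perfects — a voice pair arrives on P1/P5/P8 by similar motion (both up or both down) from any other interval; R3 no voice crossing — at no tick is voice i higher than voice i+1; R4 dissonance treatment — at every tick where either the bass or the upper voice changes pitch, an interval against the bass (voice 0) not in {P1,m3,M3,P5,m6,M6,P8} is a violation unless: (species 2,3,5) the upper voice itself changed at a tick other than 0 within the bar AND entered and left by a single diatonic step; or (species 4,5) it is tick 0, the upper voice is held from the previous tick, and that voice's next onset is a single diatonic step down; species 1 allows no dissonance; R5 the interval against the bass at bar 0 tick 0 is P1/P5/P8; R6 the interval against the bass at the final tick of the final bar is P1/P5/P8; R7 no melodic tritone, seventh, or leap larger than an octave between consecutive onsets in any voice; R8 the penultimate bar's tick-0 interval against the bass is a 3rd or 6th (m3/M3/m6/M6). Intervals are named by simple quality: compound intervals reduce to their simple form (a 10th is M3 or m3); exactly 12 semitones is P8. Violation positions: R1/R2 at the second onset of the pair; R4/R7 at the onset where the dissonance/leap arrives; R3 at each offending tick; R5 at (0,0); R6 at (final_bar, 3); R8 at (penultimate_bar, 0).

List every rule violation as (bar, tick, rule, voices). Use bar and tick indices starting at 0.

(2, 0, R1, (0, 1))
(3, 2, R7, (1,))
(5, 0, R2, (0, 1))
(7, 0, R1, (0, 1))
(9, 0, R2, (0, 1))
(9, 0, R7, (1,))
(10, 0, R7, (0,))
(10, 0, R7, (1,))

bar 0: v0=D3 v1=D4 downbeat P8
bar 1: v0=E3 v1=C4 downbeat m6
bar 2: v0=F3 v1=C4 downbeat P5
bar 3: v0=D3 v1=F3 downbeat m3
bar 4: v0=B2 v1=D3 downbeat m3
bar 5: v0=G2 v1=D3 downbeat P5
bar 6: v0=E2 v1=C3 downbeat m6
bar 7: v0=F2 v1=F3 downbeat P8
bar 8: v0=E2 v1=C3 downbeat m6
bar 9: v0=F2 v1=F3 downbeat P8
bar 10: v0=E3 v1=C4 downbeat m6
bar 11: v0=D3 v1=D4 downbeat P8
  -> R1 @ bar 2 tick 0 v(0, 1): E3/B3 P5 -> F3/C4 P5 similar
  -> R7 @ bar 3 tick 2 v(1,): F3->B3 leap 6st
  -> R2 @ bar 5 tick 0 v(0, 1): B2/B3 P8 -> G2/D3 P5 similar
  -> R1 @ bar 7 tick 0 v(0, 1): E2/E3 P8 -> F2/F3 P8 similar
  -> R2 @ bar 9 tick 0 v(0, 1): E2/G2 m3 -> F2/F3 P8 similar
  -> R7 @ bar 9 tick 0 v(1,): G2->F3 leap 10st
  -> R7 @ bar 10 tick 0 v(0,): F2->E3 leap 11st
  -> R7 @ bar 10 tick 0 v(1,): D3->C4 leap 10st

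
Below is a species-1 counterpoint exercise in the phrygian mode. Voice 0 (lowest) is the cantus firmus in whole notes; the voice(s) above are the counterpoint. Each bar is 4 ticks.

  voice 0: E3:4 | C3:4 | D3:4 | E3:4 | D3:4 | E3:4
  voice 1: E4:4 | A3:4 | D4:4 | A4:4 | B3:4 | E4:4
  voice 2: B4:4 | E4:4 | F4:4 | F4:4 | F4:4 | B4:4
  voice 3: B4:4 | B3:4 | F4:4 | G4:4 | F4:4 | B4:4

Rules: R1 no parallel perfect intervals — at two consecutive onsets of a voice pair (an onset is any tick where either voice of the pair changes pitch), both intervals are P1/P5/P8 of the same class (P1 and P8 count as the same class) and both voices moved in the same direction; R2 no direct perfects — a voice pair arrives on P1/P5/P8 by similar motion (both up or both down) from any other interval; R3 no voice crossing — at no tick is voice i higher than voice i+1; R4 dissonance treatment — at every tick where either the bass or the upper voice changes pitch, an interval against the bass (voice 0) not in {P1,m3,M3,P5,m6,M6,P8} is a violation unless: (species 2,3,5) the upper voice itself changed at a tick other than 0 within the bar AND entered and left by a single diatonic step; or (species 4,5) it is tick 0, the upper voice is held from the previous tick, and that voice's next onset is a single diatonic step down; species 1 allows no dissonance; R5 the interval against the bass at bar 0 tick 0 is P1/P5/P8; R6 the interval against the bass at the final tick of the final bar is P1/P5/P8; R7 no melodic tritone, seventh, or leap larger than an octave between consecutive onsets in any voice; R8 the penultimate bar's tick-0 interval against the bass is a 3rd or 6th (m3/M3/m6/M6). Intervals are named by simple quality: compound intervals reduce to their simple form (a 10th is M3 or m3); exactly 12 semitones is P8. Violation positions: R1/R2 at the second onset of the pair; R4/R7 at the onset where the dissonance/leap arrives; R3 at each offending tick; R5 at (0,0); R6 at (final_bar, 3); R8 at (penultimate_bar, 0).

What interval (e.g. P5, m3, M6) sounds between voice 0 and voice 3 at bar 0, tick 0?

voice 0=E3 voice 3=B4 -> P5

P5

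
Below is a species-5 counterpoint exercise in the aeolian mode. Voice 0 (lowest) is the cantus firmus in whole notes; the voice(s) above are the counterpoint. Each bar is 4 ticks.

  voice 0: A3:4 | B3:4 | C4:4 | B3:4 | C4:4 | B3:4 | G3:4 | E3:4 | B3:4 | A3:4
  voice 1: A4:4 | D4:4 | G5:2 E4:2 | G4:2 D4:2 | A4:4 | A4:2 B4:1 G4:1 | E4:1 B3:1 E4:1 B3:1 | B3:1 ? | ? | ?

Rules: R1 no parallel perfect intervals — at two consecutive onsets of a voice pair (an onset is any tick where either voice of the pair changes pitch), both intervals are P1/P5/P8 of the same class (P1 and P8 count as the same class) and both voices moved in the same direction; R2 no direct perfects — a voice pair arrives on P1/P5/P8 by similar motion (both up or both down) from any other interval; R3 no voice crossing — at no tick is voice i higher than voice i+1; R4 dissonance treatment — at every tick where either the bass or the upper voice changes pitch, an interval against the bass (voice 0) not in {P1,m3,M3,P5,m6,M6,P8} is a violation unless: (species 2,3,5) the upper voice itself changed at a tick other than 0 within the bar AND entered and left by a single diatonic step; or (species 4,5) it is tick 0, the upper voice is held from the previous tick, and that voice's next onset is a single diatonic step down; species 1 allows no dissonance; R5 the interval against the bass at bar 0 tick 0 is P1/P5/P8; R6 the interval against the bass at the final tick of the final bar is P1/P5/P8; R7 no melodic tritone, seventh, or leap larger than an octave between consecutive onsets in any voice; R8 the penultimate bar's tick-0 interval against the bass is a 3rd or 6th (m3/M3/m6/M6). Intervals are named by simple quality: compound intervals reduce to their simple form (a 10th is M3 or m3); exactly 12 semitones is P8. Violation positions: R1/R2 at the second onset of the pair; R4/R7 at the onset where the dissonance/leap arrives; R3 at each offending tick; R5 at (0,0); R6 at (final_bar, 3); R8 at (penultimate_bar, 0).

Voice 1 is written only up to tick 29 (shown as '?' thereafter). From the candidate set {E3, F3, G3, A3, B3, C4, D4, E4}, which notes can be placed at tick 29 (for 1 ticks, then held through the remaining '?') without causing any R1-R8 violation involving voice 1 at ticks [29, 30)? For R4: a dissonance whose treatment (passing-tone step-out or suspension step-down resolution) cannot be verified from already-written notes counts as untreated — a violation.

{B3, C4, E3, E4, G3}

E3: legal
F3: violates R4,R7
G3: legal
A3: violates R4
B3: legal
C4: legal
D4: violates R4
E4: legal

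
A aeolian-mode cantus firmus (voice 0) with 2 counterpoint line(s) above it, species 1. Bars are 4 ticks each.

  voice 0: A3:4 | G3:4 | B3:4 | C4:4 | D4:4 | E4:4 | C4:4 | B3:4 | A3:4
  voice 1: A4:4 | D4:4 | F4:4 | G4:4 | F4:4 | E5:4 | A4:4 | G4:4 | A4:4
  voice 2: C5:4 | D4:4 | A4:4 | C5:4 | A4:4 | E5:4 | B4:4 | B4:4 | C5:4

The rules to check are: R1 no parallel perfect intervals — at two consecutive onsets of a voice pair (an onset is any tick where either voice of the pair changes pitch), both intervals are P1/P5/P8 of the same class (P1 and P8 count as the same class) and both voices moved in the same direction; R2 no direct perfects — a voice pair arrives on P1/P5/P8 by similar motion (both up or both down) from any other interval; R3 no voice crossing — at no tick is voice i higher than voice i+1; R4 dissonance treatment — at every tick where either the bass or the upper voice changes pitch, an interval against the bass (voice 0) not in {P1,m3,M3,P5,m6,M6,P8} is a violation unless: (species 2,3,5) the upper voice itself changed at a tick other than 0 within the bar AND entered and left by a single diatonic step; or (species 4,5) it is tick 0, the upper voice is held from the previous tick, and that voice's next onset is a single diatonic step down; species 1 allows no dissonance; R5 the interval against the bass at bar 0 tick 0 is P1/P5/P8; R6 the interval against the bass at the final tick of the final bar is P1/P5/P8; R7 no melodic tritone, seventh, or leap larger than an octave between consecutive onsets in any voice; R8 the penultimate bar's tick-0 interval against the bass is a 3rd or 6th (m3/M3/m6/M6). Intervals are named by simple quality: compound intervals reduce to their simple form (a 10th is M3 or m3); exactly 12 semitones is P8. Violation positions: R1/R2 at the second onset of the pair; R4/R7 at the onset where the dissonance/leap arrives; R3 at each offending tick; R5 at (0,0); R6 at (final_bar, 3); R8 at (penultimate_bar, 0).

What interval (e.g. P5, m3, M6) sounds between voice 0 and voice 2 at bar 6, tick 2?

voice 0=C4 voice 2=B4 -> M7

M7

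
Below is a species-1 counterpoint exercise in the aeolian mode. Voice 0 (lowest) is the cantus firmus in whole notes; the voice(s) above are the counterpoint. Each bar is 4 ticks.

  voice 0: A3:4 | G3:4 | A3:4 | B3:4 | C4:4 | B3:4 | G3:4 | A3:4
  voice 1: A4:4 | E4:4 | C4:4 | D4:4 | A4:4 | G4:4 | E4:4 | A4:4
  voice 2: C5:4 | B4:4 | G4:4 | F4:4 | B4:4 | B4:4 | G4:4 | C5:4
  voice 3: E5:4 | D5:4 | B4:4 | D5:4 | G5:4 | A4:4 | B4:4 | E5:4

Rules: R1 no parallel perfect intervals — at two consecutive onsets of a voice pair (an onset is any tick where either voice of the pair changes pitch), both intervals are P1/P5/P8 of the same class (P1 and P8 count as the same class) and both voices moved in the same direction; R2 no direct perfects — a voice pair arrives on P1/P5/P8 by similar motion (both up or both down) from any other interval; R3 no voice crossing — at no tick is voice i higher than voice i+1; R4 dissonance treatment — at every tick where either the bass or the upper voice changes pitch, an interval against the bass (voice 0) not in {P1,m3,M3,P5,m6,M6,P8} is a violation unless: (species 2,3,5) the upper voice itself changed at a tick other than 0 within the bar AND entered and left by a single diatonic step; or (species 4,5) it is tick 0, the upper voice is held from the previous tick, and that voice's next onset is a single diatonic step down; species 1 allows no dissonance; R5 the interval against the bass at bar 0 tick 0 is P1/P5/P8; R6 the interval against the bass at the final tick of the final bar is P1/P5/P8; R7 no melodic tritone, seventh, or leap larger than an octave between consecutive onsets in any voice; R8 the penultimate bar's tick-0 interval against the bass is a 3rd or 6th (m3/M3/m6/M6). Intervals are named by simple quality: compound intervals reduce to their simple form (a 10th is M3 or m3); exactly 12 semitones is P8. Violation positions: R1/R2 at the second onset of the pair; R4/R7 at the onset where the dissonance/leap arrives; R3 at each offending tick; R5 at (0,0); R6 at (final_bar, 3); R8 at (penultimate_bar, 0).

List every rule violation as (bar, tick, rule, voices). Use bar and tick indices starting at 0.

bar 0: v0=A3 v1=A4 v2=C5 v3=E5 downbeat P5
bar 1: v0=G3 v1=E4 v2=B4 v3=D5 downbeat P5
bar 2: v0=A3 v1=C4 v2=G4 v3=B4 downbeat M2
bar 3: v0=B3 v1=D4 v2=F4 v3=D5 downbeat m3
bar 4: v0=C4 v1=A4 v2=B4 v3=G5 downbeat P5
bar 5: v0=B3 v1=G4 v2=B4 v3=A4 downbeat m7
bar 6: v0=G3 v1=E4 v2=G4 v3=B4 downbeat M3
bar 7: v0=A3 v1=A4 v2=C5 v3=E5 downbeat P5
  -> R5 @ bar 0 tick 0 v(0, 2): opens on m3
  -> R1 @ bar 1 tick 0 v(0, 3): A3/E5 P5 -> G3/D5 P5 similar
  -> R2 @ bar 1 tick 0 v(1, 2): A4/C5 m3 -> E4/B4 P5 similar
  -> R1 @ bar 2 tick 0 v(1, 2): E4/B4 P5 -> C4/G4 P5 similar
  -> R4 @ bar 2 tick 0 v(0, 2): A3/G4 m7 untreated
  -> R4 @ bar 2 tick 0 v(0, 3): A3/B4 M2 untreated
  -> R2 @ bar 3 tick 0 v(1, 3): C4/B4 M7 -> D4/D5 P8 similar
  -> R4 @ bar 3 tick 0 v(0, 2): B3/F4 TT untreated
  -> R2 @ bar 4 tick 0 v(0, 3): B3/D5 m3 -> C4/G5 P5 similar
  -> R4 @ bar 4 tick 0 v(0, 2): C4/B4 M7 untreated
  -> R7 @ bar 4 tick 0 v(2,): F4->B4 leap 6st
  -> R3 @ bar 5 tick 0 v(2, 3): B4 above A4
  -> R4 @ bar 5 tick 0 v(0, 3): B3/A4 m7 untreated
  -> R7 @ bar 5 tick 0 v(3,): G5->A4 leap 10st
  -> R3 @ bar 5 tick 1 v(2, 3): B4 above A4
  -> R3 @ bar 5 tick 2 v(2, 3): B4 above A4
  -> R3 @ bar 5 tick 3 v(2, 3): B4 above A4
  -> R1 @ bar 6 tick 0 v(0, 2): B3/B4 P8 -> G3/G4 P8 similar
  -> R8 @ bar 6 tick 0 v(0, 2): penult P8 not 3rd/6th
  -> R1 @ bar 7 tick 0 v(1, 3): E4/B4 P5 -> A4/E5 P5 similar
  -> R2 @ bar 7 tick 0 v(0, 1): G3/E4 M6 -> A3/A4 P8 similar
  -> R2 @ bar 7 tick 0 v(0, 3): G3/B4 M3 -> A3/E5 P5 similar
  -> R6 @ bar 7 tick 3 v(0, 2): closes on m3

(0, 0, R5, (0, 2))
(1, 0, R1, (0, 3))
(1, 0, R2, (1, 2))
(2, 0, R1, (1, 2))
(2, 0, R4, (0, 2))
(2, 0, R4, (0, 3))
(3, 0, R2, (1, 3))
(3, 0, R4, (0, 2))
(4, 0, R2, (0, 3))
(4, 0, R4, (0, 2))
(4, 0, R7, (2,))
(5, 0, R3, (2, 3))
(5, 0, R4, (0, 3))
(5, 0, R7, (3,))
(5, 1, R3, (2, 3))
(5, 2, R3, (2, 3))
(5, 3, R3, (2, 3))
(6, 0, R1, (0, 2))
(6, 0, R8, (0, 2))
(7, 0, R1, (1, 3))
(7, 0, R2, (0, 1))
(7, 0, R2, (0, 3))
(7, 3, R6, (0, 2))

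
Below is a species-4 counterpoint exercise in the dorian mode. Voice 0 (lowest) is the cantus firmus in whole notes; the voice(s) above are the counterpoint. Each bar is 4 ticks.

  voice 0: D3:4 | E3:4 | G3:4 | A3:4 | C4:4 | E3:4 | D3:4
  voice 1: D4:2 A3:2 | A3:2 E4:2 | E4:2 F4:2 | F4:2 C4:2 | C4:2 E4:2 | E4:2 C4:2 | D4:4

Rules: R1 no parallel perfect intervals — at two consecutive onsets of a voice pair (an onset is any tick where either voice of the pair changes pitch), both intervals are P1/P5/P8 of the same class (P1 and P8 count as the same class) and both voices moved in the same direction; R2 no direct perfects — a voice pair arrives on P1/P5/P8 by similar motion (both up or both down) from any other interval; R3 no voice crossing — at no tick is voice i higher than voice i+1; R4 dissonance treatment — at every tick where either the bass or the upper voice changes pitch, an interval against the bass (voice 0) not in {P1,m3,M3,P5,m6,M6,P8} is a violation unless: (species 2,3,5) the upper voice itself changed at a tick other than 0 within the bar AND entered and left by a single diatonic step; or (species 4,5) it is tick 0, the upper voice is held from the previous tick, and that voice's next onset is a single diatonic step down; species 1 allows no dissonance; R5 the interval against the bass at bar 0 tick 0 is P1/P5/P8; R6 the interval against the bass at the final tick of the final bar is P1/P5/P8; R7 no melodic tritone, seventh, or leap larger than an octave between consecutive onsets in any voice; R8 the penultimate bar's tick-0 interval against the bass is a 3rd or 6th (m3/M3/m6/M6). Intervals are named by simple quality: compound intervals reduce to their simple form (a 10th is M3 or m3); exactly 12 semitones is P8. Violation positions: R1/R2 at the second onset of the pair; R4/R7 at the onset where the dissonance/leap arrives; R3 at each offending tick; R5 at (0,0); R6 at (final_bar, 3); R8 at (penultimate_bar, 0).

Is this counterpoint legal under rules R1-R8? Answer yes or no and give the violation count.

No (3 violations)

bar 0: v0=D3 v1=D4 (P8)
bar 1: v0=E3 v1=A3 (P4)
bar 2: v0=G3 v1=E4 (M6)
bar 3: v0=A3 v1=F4 (m6)
bar 4: v0=C4 v1=C4 (P1)
bar 5: v0=E3 v1=E4 (P8)
bar 6: v0=D3 v1=D4 (P8)
  R4 @ bar1.0: E3/A3 P4 untreated
  R4 @ bar2.2: G3/F4 m7 untreated
  R8 @ bar5.0: penult P8 not 3rd/6th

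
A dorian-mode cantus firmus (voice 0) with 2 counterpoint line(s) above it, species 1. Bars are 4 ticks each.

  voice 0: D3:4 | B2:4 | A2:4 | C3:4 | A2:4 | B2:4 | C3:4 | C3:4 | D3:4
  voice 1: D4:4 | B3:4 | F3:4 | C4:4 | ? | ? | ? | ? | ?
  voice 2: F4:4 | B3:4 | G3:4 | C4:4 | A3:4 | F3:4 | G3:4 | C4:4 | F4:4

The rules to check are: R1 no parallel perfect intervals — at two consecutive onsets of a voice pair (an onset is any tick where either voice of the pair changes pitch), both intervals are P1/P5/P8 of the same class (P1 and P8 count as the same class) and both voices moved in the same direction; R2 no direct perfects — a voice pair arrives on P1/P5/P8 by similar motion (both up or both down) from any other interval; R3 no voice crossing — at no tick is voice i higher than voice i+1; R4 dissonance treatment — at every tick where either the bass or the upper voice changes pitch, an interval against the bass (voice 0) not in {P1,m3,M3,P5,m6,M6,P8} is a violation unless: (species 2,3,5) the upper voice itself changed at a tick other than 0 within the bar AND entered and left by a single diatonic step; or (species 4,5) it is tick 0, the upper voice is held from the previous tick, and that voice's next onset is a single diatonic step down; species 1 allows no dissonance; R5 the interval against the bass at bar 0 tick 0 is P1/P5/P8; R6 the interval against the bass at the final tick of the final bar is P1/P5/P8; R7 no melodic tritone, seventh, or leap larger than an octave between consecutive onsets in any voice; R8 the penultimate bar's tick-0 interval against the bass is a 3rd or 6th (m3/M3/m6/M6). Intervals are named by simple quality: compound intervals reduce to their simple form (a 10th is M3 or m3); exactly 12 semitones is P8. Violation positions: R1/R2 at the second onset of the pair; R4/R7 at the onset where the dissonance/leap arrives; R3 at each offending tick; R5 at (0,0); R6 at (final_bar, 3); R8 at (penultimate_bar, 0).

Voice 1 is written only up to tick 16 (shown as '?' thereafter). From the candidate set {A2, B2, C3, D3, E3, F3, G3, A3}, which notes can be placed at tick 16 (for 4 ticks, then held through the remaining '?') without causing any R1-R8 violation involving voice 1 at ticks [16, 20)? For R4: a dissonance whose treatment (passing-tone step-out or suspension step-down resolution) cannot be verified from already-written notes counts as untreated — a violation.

A2: violates R1,R7
B2: violates R4,R7
C3: legal
D3: violates R2,R4,R7
E3: violates R2
F3: legal
G3: violates R4
A3: violates R1

{C3, F3}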